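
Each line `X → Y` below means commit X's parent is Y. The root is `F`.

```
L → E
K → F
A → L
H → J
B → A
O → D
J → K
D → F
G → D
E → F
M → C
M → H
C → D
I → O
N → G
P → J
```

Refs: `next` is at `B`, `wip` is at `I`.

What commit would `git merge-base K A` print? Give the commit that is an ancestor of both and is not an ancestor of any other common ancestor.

Ancestors of K: {F, K}.
Ancestors of A: {A, E, F, L}.
Common ancestors: {F}.
The only common ancestor is F, so it is the merge base.

F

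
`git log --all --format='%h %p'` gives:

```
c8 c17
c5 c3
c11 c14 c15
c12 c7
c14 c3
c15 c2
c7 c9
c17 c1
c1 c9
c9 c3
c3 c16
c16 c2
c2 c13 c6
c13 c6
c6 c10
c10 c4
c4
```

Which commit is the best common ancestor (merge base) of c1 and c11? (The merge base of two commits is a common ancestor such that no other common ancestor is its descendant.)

Ancestors of c1: {c1, c10, c13, c16, c2, c3, c4, c6, c9}.
Ancestors of c11: {c10, c11, c13, c14, c15, c16, c2, c3, c4, c6}.
Common ancestors: {c10, c13, c16, c2, c3, c4, c6}.
Among these, c3 is not an ancestor of any other common ancestor — it is the merge base.

c3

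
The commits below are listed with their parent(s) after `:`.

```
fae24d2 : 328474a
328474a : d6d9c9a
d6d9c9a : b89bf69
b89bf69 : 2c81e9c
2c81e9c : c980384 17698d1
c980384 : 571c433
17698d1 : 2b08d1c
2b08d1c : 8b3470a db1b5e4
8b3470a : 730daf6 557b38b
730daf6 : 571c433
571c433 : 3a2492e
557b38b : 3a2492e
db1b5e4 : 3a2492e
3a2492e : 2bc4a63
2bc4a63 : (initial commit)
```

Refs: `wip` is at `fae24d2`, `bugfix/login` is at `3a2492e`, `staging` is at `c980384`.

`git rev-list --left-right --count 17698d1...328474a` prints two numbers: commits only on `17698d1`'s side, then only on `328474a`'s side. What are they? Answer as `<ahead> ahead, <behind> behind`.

0 ahead, 5 behind

Reachable from 17698d1: {17698d1, 2b08d1c, 2bc4a63, 3a2492e, 557b38b, 571c433, 730daf6, 8b3470a, db1b5e4}.
Reachable from 328474a: {17698d1, 2b08d1c, 2bc4a63, 2c81e9c, 328474a, 3a2492e, 557b38b, 571c433, 730daf6, 8b3470a, b89bf69, c980384, d6d9c9a, db1b5e4}.
Only in 17698d1's history (ahead): {} — 0.
Only in 328474a's history (behind): {2c81e9c, 328474a, b89bf69, c980384, d6d9c9a} — 5.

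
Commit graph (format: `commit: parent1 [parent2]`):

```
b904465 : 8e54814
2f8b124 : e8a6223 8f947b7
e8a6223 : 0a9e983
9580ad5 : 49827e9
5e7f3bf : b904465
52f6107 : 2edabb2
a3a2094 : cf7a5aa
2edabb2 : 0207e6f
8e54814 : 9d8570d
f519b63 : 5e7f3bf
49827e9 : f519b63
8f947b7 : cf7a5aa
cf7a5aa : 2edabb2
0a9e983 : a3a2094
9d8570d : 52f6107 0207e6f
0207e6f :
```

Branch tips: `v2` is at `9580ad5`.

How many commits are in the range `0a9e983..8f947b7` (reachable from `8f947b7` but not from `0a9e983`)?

Reachable from 8f947b7: {0207e6f, 2edabb2, 8f947b7, cf7a5aa}.
Reachable from 0a9e983: {0207e6f, 0a9e983, 2edabb2, a3a2094, cf7a5aa}.
In 8f947b7's history but not 0a9e983's: {8f947b7} — 1 commit.

1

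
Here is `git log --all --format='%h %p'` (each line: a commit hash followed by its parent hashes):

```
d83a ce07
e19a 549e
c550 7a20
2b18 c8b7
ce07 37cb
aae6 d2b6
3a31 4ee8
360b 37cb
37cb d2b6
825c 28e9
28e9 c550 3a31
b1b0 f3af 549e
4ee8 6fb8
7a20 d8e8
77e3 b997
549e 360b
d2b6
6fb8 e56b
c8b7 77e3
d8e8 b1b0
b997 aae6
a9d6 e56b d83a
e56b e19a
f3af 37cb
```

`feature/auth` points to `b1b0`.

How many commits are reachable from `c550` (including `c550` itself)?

9

Walking parent pointers from c550: reachable set = {360b, 37cb, 549e, 7a20, b1b0, c550, d2b6, d8e8, f3af}.
That is 9 commits.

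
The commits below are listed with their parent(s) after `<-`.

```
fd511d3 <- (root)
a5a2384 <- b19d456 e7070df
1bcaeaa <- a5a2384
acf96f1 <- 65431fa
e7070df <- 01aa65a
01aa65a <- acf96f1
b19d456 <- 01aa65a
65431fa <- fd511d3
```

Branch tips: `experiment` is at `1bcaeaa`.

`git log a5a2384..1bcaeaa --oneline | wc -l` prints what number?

1

Reachable from 1bcaeaa: {01aa65a, 1bcaeaa, 65431fa, a5a2384, acf96f1, b19d456, e7070df, fd511d3}.
Reachable from a5a2384: {01aa65a, 65431fa, a5a2384, acf96f1, b19d456, e7070df, fd511d3}.
In 1bcaeaa's history but not a5a2384's: {1bcaeaa} — 1 commit.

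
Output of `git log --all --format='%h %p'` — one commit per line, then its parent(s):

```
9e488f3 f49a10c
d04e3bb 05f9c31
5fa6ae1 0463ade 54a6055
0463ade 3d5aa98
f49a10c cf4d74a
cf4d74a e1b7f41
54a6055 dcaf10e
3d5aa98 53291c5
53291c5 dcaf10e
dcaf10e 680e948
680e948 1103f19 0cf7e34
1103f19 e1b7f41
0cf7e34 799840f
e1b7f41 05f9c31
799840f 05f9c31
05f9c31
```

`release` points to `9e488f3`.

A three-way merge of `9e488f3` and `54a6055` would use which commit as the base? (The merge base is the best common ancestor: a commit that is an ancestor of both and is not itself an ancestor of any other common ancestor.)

e1b7f41

Ancestors of 9e488f3: {05f9c31, 9e488f3, cf4d74a, e1b7f41, f49a10c}.
Ancestors of 54a6055: {05f9c31, 0cf7e34, 1103f19, 54a6055, 680e948, 799840f, dcaf10e, e1b7f41}.
Common ancestors: {05f9c31, e1b7f41}.
Among these, e1b7f41 is not an ancestor of any other common ancestor — it is the merge base.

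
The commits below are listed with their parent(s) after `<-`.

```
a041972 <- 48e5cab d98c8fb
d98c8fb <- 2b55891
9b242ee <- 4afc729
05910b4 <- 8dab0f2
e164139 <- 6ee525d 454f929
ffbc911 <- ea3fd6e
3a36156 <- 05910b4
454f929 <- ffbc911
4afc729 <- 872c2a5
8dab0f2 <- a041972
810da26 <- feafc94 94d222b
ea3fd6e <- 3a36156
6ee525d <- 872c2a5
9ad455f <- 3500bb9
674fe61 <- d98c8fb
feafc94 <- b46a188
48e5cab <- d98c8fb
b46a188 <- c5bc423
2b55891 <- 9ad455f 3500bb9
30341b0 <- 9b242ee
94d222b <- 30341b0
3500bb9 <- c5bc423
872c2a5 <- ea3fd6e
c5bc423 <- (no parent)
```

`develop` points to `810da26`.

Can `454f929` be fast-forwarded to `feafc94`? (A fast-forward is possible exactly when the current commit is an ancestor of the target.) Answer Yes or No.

A fast-forward from 454f929 to feafc94 is possible iff 454f929 is an ancestor of feafc94.
Ancestors of feafc94: {b46a188, c5bc423, feafc94}.
454f929 is not among them, so fast-forward is not possible.

No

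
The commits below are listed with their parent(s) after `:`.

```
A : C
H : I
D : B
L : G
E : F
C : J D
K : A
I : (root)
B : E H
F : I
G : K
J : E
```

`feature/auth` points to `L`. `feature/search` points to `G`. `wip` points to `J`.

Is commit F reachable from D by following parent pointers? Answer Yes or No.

Yes

Ancestors of D (commits reachable by following parents): {B, D, E, F, H, I}.
F is in that set, so it is an ancestor of D.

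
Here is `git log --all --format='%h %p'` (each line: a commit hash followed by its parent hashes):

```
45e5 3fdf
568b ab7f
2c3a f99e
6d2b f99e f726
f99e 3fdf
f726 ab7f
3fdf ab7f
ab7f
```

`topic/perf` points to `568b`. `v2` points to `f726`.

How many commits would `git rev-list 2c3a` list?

4

Walking parent pointers from 2c3a: reachable set = {2c3a, 3fdf, ab7f, f99e}.
That is 4 commits.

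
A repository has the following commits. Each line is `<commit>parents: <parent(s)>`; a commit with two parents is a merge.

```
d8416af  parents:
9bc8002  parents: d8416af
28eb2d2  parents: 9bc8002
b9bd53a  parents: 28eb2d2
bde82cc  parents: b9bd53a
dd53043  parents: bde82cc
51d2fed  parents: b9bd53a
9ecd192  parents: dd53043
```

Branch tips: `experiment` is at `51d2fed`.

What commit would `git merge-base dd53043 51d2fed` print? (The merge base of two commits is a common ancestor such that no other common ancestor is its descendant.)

b9bd53a

Ancestors of dd53043: {28eb2d2, 9bc8002, b9bd53a, bde82cc, d8416af, dd53043}.
Ancestors of 51d2fed: {28eb2d2, 51d2fed, 9bc8002, b9bd53a, d8416af}.
Common ancestors: {28eb2d2, 9bc8002, b9bd53a, d8416af}.
Among these, b9bd53a is not an ancestor of any other common ancestor — it is the merge base.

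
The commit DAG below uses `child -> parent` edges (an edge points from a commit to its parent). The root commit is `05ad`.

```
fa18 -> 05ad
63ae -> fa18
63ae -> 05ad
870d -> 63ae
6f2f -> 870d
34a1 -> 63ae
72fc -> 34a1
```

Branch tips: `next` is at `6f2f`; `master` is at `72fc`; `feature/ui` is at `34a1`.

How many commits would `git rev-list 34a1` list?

4

Walking parent pointers from 34a1: reachable set = {05ad, 34a1, 63ae, fa18}.
That is 4 commits.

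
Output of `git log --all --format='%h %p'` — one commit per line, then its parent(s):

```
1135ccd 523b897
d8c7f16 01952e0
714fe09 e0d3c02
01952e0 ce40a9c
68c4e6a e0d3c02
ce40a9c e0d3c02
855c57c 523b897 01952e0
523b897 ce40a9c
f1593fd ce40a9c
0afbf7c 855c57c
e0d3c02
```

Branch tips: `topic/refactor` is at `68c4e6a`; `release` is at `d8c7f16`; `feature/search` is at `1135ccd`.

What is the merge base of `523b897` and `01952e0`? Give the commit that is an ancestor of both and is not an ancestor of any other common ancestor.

Ancestors of 523b897: {523b897, ce40a9c, e0d3c02}.
Ancestors of 01952e0: {01952e0, ce40a9c, e0d3c02}.
Common ancestors: {ce40a9c, e0d3c02}.
Among these, ce40a9c is not an ancestor of any other common ancestor — it is the merge base.

ce40a9c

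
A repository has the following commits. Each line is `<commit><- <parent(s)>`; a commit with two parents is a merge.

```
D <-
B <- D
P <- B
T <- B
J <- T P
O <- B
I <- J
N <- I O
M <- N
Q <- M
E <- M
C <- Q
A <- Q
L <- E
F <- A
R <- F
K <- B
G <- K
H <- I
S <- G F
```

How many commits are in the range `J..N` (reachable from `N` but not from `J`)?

3

Reachable from N: {B, D, I, J, N, O, P, T}.
Reachable from J: {B, D, J, P, T}.
In N's history but not J's: {I, N, O} — 3 commits.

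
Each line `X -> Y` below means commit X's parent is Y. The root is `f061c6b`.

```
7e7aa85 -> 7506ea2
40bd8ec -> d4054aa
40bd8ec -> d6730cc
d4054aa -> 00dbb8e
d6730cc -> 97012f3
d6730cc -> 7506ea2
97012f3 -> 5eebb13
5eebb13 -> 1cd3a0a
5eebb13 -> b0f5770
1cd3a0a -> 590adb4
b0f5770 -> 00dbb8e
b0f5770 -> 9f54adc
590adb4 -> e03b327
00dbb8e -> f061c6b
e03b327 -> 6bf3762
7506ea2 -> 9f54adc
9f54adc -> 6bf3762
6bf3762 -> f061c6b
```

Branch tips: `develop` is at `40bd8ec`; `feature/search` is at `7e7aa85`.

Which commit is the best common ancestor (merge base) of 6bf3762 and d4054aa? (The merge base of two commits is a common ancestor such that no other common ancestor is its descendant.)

f061c6b

Ancestors of 6bf3762: {6bf3762, f061c6b}.
Ancestors of d4054aa: {00dbb8e, d4054aa, f061c6b}.
Common ancestors: {f061c6b}.
The only common ancestor is f061c6b, so it is the merge base.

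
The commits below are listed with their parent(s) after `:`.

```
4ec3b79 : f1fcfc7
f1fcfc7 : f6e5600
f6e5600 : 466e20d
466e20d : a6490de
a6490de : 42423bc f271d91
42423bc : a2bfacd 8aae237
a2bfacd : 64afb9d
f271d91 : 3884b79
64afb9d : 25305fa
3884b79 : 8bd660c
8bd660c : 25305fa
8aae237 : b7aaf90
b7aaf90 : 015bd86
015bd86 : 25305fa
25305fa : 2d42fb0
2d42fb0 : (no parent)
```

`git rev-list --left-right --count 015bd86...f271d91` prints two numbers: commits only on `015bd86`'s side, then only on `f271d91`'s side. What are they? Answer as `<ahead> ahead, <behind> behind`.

1 ahead, 3 behind

Reachable from 015bd86: {015bd86, 25305fa, 2d42fb0}.
Reachable from f271d91: {25305fa, 2d42fb0, 3884b79, 8bd660c, f271d91}.
Only in 015bd86's history (ahead): {015bd86} — 1.
Only in f271d91's history (behind): {3884b79, 8bd660c, f271d91} — 3.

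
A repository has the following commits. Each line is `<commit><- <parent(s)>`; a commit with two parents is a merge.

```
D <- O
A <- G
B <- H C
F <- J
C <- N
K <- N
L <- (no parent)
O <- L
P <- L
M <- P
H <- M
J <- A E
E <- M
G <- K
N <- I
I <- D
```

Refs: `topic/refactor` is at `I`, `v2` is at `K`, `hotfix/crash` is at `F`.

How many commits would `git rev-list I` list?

4

Walking parent pointers from I: reachable set = {D, I, L, O}.
That is 4 commits.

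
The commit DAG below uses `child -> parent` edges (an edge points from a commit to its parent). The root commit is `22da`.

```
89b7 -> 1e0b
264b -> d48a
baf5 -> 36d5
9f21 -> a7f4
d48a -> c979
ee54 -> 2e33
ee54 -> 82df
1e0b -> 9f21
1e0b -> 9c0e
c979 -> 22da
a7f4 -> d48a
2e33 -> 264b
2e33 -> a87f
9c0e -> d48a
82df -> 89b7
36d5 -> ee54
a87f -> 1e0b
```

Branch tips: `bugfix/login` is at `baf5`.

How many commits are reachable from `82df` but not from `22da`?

Reachable from 82df: {1e0b, 22da, 82df, 89b7, 9c0e, 9f21, a7f4, c979, d48a}.
Reachable from 22da: {22da}.
In 82df's history but not 22da's: {1e0b, 82df, 89b7, 9c0e, 9f21, a7f4, c979, d48a} — 8 commits.

8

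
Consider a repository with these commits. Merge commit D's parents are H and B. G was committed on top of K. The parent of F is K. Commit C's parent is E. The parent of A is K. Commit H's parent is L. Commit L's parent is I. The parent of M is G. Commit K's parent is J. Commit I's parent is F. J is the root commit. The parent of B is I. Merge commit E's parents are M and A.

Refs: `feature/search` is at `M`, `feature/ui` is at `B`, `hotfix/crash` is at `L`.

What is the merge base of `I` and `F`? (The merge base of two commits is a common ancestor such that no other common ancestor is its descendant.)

Ancestors of I: {F, I, J, K}.
Ancestors of F: {F, J, K}.
Common ancestors: {F, J, K}.
Among these, F is not an ancestor of any other common ancestor — it is the merge base.

F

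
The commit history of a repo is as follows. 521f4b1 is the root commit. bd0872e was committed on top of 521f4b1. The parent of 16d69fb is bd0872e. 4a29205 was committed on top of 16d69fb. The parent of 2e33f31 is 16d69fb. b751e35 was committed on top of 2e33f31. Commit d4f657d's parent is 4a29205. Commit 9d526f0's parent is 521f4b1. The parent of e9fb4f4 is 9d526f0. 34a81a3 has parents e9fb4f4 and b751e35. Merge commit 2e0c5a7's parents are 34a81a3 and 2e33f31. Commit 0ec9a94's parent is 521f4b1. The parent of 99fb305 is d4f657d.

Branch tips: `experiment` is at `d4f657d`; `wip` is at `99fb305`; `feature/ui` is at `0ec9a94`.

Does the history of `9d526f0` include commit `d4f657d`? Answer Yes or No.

Ancestors of 9d526f0: {521f4b1, 9d526f0}.
d4f657d is not in that set, so it is not an ancestor of 9d526f0.

No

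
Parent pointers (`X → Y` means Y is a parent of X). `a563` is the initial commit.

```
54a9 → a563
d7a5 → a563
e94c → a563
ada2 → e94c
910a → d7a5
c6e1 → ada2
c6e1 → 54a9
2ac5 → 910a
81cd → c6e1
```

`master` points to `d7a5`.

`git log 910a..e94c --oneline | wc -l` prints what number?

Reachable from e94c: {a563, e94c}.
Reachable from 910a: {910a, a563, d7a5}.
In e94c's history but not 910a's: {e94c} — 1 commit.

1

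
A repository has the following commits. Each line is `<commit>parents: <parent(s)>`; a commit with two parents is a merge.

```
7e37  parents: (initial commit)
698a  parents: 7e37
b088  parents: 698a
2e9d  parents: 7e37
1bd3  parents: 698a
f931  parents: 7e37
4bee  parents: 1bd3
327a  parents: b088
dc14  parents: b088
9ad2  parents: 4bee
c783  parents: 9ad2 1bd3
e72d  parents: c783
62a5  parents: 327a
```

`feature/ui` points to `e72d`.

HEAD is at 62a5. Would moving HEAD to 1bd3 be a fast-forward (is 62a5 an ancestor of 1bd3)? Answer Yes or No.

A fast-forward from 62a5 to 1bd3 is possible iff 62a5 is an ancestor of 1bd3.
Ancestors of 1bd3: {1bd3, 698a, 7e37}.
62a5 is not among them, so fast-forward is not possible.

No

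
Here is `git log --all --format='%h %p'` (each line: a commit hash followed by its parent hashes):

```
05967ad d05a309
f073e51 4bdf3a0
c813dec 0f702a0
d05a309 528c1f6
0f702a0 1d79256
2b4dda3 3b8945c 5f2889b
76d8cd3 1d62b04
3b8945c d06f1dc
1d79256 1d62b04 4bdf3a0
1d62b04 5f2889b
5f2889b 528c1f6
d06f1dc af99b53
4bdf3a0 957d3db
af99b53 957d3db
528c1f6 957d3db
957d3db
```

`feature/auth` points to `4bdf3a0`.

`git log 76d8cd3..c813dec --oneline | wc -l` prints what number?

4

Reachable from c813dec: {0f702a0, 1d62b04, 1d79256, 4bdf3a0, 528c1f6, 5f2889b, 957d3db, c813dec}.
Reachable from 76d8cd3: {1d62b04, 528c1f6, 5f2889b, 76d8cd3, 957d3db}.
In c813dec's history but not 76d8cd3's: {0f702a0, 1d79256, 4bdf3a0, c813dec} — 4 commits.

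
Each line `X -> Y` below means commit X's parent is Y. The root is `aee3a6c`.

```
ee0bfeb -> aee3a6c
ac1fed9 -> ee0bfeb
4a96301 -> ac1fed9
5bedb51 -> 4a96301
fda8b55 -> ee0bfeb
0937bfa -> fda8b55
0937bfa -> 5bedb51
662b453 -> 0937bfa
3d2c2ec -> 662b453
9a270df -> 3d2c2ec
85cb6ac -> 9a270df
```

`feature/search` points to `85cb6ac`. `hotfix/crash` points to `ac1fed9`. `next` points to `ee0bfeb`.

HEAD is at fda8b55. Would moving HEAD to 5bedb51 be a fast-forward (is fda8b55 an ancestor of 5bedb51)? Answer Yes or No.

A fast-forward from fda8b55 to 5bedb51 is possible iff fda8b55 is an ancestor of 5bedb51.
Ancestors of 5bedb51: {4a96301, 5bedb51, ac1fed9, aee3a6c, ee0bfeb}.
fda8b55 is not among them, so fast-forward is not possible.

No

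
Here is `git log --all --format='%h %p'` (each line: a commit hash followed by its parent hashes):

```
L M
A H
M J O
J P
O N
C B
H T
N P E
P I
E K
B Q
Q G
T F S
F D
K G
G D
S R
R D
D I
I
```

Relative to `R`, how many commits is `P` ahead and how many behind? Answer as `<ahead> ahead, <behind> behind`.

1 ahead, 2 behind

Reachable from P: {I, P}.
Reachable from R: {D, I, R}.
Only in P's history (ahead): {P} — 1.
Only in R's history (behind): {D, R} — 2.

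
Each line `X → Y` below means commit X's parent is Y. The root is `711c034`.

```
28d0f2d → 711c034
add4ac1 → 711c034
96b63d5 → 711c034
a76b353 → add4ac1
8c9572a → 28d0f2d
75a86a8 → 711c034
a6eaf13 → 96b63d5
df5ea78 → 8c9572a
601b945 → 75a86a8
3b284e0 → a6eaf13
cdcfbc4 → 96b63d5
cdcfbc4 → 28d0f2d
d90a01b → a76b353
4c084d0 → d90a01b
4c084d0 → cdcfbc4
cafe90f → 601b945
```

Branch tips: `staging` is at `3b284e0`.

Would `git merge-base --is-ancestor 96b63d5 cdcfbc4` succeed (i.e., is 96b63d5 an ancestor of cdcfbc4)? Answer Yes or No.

Ancestors of cdcfbc4 (commits reachable by following parents): {28d0f2d, 711c034, 96b63d5, cdcfbc4}.
96b63d5 is in that set, so it is an ancestor of cdcfbc4.

Yes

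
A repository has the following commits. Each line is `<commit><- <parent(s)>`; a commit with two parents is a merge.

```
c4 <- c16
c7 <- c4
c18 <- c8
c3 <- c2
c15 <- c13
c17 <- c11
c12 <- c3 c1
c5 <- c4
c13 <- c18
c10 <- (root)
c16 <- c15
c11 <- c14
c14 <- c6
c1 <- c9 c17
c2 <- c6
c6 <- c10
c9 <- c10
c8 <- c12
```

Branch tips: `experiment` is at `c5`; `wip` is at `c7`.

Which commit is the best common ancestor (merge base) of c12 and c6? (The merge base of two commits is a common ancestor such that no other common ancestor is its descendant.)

c6

Ancestors of c12: {c1, c10, c11, c12, c14, c17, c2, c3, c6, c9}.
Ancestors of c6: {c10, c6}.
Common ancestors: {c10, c6}.
Among these, c6 is not an ancestor of any other common ancestor — it is the merge base.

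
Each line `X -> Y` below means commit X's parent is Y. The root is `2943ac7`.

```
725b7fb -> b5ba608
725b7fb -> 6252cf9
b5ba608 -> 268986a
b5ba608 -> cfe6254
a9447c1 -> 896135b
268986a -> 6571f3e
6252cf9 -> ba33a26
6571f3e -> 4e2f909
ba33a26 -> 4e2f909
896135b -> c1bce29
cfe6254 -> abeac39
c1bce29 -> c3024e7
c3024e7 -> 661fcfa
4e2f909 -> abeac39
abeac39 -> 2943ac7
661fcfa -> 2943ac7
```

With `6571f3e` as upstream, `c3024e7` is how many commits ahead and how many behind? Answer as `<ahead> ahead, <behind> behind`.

Reachable from c3024e7: {2943ac7, 661fcfa, c3024e7}.
Reachable from 6571f3e: {2943ac7, 4e2f909, 6571f3e, abeac39}.
Only in c3024e7's history (ahead): {661fcfa, c3024e7} — 2.
Only in 6571f3e's history (behind): {4e2f909, 6571f3e, abeac39} — 3.

2 ahead, 3 behind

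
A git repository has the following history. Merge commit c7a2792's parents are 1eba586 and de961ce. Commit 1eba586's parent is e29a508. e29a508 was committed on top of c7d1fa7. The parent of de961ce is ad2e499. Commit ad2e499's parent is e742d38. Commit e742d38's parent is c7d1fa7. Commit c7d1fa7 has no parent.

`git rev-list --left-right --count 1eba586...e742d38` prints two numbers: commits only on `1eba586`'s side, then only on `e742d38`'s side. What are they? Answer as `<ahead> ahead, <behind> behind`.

Reachable from 1eba586: {1eba586, c7d1fa7, e29a508}.
Reachable from e742d38: {c7d1fa7, e742d38}.
Only in 1eba586's history (ahead): {1eba586, e29a508} — 2.
Only in e742d38's history (behind): {e742d38} — 1.

2 ahead, 1 behind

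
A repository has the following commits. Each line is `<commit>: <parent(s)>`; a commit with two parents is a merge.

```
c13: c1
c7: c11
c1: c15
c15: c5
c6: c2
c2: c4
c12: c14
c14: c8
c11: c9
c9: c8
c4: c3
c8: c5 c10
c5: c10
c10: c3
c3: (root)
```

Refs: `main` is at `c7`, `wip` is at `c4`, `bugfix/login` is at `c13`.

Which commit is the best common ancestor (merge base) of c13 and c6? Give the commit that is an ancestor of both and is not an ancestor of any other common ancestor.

Ancestors of c13: {c1, c10, c13, c15, c3, c5}.
Ancestors of c6: {c2, c3, c4, c6}.
Common ancestors: {c3}.
The only common ancestor is c3, so it is the merge base.

c3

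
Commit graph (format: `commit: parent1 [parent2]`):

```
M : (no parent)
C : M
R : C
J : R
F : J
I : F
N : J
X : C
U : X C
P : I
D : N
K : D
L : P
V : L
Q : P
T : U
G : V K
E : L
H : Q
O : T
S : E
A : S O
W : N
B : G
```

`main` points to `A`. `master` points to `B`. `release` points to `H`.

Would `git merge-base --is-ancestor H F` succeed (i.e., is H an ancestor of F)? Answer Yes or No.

No

Ancestors of F: {C, F, J, M, R}.
H is not in that set, so it is not an ancestor of F.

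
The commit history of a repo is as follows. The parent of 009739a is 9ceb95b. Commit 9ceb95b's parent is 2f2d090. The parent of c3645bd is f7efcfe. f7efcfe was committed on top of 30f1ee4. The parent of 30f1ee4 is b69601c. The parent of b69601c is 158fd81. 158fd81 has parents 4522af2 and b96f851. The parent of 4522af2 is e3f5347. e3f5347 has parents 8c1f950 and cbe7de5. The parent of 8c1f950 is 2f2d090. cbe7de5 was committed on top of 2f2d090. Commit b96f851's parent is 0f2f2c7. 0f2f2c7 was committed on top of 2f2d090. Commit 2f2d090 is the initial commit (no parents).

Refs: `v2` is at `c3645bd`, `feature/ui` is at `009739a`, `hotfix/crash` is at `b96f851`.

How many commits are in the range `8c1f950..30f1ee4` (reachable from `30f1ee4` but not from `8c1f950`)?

8

Reachable from 30f1ee4: {0f2f2c7, 158fd81, 2f2d090, 30f1ee4, 4522af2, 8c1f950, b69601c, b96f851, cbe7de5, e3f5347}.
Reachable from 8c1f950: {2f2d090, 8c1f950}.
In 30f1ee4's history but not 8c1f950's: {0f2f2c7, 158fd81, 30f1ee4, 4522af2, b69601c, b96f851, cbe7de5, e3f5347} — 8 commits.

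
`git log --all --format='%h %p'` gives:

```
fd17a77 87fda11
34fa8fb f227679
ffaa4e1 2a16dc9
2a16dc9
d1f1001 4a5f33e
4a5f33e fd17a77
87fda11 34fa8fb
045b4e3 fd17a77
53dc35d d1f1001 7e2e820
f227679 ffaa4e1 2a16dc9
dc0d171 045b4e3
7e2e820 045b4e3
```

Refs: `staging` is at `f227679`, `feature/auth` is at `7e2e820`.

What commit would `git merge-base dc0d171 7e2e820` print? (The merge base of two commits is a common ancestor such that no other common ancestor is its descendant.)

045b4e3

Ancestors of dc0d171: {045b4e3, 2a16dc9, 34fa8fb, 87fda11, dc0d171, f227679, fd17a77, ffaa4e1}.
Ancestors of 7e2e820: {045b4e3, 2a16dc9, 34fa8fb, 7e2e820, 87fda11, f227679, fd17a77, ffaa4e1}.
Common ancestors: {045b4e3, 2a16dc9, 34fa8fb, 87fda11, f227679, fd17a77, ffaa4e1}.
Among these, 045b4e3 is not an ancestor of any other common ancestor — it is the merge base.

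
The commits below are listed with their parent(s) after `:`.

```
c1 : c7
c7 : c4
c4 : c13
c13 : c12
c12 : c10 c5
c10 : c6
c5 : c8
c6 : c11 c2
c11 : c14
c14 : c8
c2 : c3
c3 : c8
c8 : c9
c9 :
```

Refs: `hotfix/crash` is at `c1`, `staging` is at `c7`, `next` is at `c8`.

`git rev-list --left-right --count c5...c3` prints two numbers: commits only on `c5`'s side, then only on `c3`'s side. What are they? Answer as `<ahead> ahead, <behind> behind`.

Reachable from c5: {c5, c8, c9}.
Reachable from c3: {c3, c8, c9}.
Only in c5's history (ahead): {c5} — 1.
Only in c3's history (behind): {c3} — 1.

1 ahead, 1 behind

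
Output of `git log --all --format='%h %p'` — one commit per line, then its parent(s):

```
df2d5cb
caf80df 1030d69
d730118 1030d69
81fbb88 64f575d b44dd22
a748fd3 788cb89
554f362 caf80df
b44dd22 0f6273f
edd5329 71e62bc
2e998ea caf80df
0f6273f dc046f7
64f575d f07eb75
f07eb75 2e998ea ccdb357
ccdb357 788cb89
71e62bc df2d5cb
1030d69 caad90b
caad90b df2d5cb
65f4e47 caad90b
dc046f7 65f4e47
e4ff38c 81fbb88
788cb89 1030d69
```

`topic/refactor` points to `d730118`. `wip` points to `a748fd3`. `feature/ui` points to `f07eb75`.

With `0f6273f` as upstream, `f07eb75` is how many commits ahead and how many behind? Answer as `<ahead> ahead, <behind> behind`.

Reachable from f07eb75: {1030d69, 2e998ea, 788cb89, caad90b, caf80df, ccdb357, df2d5cb, f07eb75}.
Reachable from 0f6273f: {0f6273f, 65f4e47, caad90b, dc046f7, df2d5cb}.
Only in f07eb75's history (ahead): {1030d69, 2e998ea, 788cb89, caf80df, ccdb357, f07eb75} — 6.
Only in 0f6273f's history (behind): {0f6273f, 65f4e47, dc046f7} — 3.

6 ahead, 3 behind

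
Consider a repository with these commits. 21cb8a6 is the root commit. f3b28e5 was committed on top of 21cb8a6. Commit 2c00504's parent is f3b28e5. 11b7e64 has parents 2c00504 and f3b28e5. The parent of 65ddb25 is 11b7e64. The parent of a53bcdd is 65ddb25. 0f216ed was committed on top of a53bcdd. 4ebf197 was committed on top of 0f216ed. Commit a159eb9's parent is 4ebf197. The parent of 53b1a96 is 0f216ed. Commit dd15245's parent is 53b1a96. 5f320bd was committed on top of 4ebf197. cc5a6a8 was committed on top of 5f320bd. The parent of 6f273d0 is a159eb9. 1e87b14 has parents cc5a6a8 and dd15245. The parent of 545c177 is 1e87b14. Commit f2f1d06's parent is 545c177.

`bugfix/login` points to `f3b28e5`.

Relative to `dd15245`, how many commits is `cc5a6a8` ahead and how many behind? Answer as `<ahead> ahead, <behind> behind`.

Reachable from cc5a6a8: {0f216ed, 11b7e64, 21cb8a6, 2c00504, 4ebf197, 5f320bd, 65ddb25, a53bcdd, cc5a6a8, f3b28e5}.
Reachable from dd15245: {0f216ed, 11b7e64, 21cb8a6, 2c00504, 53b1a96, 65ddb25, a53bcdd, dd15245, f3b28e5}.
Only in cc5a6a8's history (ahead): {4ebf197, 5f320bd, cc5a6a8} — 3.
Only in dd15245's history (behind): {53b1a96, dd15245} — 2.

3 ahead, 2 behind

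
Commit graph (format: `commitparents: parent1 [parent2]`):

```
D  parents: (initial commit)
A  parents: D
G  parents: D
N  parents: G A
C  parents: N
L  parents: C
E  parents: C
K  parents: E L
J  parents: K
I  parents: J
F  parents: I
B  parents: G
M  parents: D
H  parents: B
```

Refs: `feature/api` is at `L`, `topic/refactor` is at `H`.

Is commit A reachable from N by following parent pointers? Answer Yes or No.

Ancestors of N (commits reachable by following parents): {A, D, G, N}.
A is in that set, so it is an ancestor of N.

Yes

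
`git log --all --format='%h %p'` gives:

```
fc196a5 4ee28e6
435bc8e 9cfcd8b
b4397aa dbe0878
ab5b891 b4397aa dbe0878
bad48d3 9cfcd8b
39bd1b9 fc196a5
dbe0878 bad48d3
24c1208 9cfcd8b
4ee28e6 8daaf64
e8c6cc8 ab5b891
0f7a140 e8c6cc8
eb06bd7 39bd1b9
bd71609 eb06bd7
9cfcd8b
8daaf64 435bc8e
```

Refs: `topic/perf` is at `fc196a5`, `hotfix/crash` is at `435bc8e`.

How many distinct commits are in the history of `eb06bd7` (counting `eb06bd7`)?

7

Walking parent pointers from eb06bd7: reachable set = {39bd1b9, 435bc8e, 4ee28e6, 8daaf64, 9cfcd8b, eb06bd7, fc196a5}.
That is 7 commits.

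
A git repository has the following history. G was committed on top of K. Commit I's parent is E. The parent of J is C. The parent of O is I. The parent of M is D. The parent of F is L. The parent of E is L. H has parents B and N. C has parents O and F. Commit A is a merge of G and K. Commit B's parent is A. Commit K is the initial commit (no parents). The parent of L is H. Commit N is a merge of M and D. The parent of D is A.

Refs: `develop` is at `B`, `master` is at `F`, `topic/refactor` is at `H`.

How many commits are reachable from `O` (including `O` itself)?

Walking parent pointers from O: reachable set = {A, B, D, E, G, H, I, K, L, M, N, O}.
That is 12 commits.

12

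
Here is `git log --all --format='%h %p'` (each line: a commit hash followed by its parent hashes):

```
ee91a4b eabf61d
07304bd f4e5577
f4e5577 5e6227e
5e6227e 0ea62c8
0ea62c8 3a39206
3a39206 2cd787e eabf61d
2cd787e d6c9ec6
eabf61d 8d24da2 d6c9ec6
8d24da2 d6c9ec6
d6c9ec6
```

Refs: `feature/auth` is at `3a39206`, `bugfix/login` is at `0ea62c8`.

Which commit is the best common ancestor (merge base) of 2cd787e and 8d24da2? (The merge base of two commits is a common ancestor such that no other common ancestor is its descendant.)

Ancestors of 2cd787e: {2cd787e, d6c9ec6}.
Ancestors of 8d24da2: {8d24da2, d6c9ec6}.
Common ancestors: {d6c9ec6}.
The only common ancestor is d6c9ec6, so it is the merge base.

d6c9ec6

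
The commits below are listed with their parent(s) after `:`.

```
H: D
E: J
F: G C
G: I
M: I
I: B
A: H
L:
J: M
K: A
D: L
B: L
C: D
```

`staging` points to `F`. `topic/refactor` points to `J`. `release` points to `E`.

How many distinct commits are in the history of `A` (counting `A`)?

4

Walking parent pointers from A: reachable set = {A, D, H, L}.
That is 4 commits.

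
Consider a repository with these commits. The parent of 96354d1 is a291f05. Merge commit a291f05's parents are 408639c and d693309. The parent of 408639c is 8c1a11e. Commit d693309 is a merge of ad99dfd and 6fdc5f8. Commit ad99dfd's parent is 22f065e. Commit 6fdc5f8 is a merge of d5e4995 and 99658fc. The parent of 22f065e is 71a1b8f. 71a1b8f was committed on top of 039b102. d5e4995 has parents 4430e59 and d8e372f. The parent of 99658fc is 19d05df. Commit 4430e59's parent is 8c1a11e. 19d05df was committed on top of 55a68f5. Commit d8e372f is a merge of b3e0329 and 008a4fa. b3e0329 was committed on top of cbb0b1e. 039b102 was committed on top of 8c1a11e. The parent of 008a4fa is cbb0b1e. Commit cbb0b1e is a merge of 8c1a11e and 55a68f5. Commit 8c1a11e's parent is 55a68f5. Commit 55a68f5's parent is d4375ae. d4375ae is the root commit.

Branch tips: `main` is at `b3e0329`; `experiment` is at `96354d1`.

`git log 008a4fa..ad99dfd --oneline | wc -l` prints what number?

Reachable from ad99dfd: {039b102, 22f065e, 55a68f5, 71a1b8f, 8c1a11e, ad99dfd, d4375ae}.
Reachable from 008a4fa: {008a4fa, 55a68f5, 8c1a11e, cbb0b1e, d4375ae}.
In ad99dfd's history but not 008a4fa's: {039b102, 22f065e, 71a1b8f, ad99dfd} — 4 commits.

4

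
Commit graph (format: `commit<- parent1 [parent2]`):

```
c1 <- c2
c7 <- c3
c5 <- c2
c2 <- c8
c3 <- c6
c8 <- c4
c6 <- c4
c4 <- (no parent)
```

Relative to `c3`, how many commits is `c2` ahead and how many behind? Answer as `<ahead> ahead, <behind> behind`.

2 ahead, 2 behind

Reachable from c2: {c2, c4, c8}.
Reachable from c3: {c3, c4, c6}.
Only in c2's history (ahead): {c2, c8} — 2.
Only in c3's history (behind): {c3, c6} — 2.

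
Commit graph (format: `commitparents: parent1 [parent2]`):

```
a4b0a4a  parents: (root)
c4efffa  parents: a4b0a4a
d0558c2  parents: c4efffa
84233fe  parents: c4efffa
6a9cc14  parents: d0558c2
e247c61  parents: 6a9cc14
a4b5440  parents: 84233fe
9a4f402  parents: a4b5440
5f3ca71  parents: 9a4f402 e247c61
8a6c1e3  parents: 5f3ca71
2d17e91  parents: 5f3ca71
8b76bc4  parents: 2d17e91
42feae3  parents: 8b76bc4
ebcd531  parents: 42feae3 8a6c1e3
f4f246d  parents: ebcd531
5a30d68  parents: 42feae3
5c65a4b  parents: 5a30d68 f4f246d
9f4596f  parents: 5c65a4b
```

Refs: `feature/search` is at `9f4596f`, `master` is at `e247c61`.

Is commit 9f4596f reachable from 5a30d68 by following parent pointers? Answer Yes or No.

No

Ancestors of 5a30d68: {2d17e91, 42feae3, 5a30d68, 5f3ca71, 6a9cc14, 84233fe, 8b76bc4, 9a4f402, a4b0a4a, a4b5440, c4efffa, d0558c2, e247c61}.
9f4596f is not in that set, so it is not an ancestor of 5a30d68.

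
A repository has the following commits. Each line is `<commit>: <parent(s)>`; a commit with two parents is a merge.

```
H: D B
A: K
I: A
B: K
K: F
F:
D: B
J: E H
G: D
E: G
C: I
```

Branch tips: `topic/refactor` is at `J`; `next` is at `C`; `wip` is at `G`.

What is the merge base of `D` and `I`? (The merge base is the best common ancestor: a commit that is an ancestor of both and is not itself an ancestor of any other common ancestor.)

Ancestors of D: {B, D, F, K}.
Ancestors of I: {A, F, I, K}.
Common ancestors: {F, K}.
Among these, K is not an ancestor of any other common ancestor — it is the merge base.

K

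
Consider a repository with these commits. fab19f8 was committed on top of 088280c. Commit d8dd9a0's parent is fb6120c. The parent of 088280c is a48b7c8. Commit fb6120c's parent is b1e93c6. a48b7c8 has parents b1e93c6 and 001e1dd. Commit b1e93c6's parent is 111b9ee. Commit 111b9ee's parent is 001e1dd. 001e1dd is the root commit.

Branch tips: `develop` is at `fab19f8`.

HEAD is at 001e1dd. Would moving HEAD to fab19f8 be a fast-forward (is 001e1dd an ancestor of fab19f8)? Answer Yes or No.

A fast-forward from 001e1dd to fab19f8 is possible iff 001e1dd is an ancestor of fab19f8.
Ancestors of fab19f8: {001e1dd, 088280c, 111b9ee, a48b7c8, b1e93c6, fab19f8}.
001e1dd is among them, so fast-forward is possible.

Yes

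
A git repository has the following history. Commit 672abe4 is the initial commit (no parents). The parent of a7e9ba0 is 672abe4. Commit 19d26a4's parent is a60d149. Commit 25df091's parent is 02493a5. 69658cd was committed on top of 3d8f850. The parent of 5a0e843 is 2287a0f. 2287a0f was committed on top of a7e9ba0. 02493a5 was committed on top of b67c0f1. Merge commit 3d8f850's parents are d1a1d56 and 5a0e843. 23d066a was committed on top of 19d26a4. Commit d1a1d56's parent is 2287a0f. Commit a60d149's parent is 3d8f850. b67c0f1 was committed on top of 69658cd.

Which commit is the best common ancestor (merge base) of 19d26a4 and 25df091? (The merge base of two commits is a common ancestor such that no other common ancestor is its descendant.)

Ancestors of 19d26a4: {19d26a4, 2287a0f, 3d8f850, 5a0e843, 672abe4, a60d149, a7e9ba0, d1a1d56}.
Ancestors of 25df091: {02493a5, 2287a0f, 25df091, 3d8f850, 5a0e843, 672abe4, 69658cd, a7e9ba0, b67c0f1, d1a1d56}.
Common ancestors: {2287a0f, 3d8f850, 5a0e843, 672abe4, a7e9ba0, d1a1d56}.
Among these, 3d8f850 is not an ancestor of any other common ancestor — it is the merge base.

3d8f850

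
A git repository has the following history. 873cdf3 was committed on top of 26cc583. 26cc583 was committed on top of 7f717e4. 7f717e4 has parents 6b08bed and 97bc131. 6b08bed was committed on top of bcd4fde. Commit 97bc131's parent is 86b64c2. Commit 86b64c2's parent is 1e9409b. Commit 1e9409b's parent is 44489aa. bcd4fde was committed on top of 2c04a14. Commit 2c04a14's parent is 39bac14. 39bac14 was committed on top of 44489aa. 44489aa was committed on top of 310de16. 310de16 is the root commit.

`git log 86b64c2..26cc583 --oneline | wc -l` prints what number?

Reachable from 26cc583: {1e9409b, 26cc583, 2c04a14, 310de16, 39bac14, 44489aa, 6b08bed, 7f717e4, 86b64c2, 97bc131, bcd4fde}.
Reachable from 86b64c2: {1e9409b, 310de16, 44489aa, 86b64c2}.
In 26cc583's history but not 86b64c2's: {26cc583, 2c04a14, 39bac14, 6b08bed, 7f717e4, 97bc131, bcd4fde} — 7 commits.

7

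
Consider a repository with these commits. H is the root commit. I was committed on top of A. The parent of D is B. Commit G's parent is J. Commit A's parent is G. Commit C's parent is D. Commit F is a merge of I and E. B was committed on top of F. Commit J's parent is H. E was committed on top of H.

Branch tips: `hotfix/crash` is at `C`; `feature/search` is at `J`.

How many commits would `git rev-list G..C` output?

7

Reachable from C: {A, B, C, D, E, F, G, H, I, J}.
Reachable from G: {G, H, J}.
In C's history but not G's: {A, B, C, D, E, F, I} — 7 commits.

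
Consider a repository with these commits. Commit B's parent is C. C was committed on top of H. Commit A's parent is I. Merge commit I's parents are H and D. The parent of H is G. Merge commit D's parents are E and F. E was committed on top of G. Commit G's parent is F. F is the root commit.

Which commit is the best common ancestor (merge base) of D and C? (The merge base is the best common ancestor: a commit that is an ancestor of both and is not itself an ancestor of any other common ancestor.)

Ancestors of D: {D, E, F, G}.
Ancestors of C: {C, F, G, H}.
Common ancestors: {F, G}.
Among these, G is not an ancestor of any other common ancestor — it is the merge base.

G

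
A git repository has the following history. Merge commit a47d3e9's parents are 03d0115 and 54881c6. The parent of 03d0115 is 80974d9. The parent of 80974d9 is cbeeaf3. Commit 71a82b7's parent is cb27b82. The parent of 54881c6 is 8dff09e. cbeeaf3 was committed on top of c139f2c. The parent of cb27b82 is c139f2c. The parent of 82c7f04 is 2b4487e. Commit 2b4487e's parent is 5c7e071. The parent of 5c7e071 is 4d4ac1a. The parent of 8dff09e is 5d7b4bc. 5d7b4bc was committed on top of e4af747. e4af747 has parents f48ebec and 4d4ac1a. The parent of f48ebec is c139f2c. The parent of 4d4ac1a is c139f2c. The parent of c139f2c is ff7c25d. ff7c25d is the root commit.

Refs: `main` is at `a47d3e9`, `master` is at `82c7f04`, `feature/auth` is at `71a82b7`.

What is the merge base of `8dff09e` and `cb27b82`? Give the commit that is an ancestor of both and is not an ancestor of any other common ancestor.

Ancestors of 8dff09e: {4d4ac1a, 5d7b4bc, 8dff09e, c139f2c, e4af747, f48ebec, ff7c25d}.
Ancestors of cb27b82: {c139f2c, cb27b82, ff7c25d}.
Common ancestors: {c139f2c, ff7c25d}.
Among these, c139f2c is not an ancestor of any other common ancestor — it is the merge base.

c139f2c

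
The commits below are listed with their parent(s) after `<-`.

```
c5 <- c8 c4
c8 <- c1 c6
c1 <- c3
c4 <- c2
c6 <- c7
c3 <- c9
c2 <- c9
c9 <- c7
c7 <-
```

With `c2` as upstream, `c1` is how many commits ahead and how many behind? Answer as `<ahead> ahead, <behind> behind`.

2 ahead, 1 behind

Reachable from c1: {c1, c3, c7, c9}.
Reachable from c2: {c2, c7, c9}.
Only in c1's history (ahead): {c1, c3} — 2.
Only in c2's history (behind): {c2} — 1.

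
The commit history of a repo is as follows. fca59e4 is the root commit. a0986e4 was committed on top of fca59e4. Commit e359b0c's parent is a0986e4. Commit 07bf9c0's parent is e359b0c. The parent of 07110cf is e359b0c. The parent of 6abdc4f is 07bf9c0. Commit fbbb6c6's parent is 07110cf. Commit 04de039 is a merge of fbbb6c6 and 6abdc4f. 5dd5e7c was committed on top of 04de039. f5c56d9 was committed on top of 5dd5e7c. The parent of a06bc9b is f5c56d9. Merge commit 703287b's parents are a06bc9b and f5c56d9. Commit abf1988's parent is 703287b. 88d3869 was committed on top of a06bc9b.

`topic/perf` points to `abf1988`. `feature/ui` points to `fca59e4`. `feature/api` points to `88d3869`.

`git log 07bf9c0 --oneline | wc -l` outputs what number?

Walking parent pointers from 07bf9c0: reachable set = {07bf9c0, a0986e4, e359b0c, fca59e4}.
That is 4 commits.

4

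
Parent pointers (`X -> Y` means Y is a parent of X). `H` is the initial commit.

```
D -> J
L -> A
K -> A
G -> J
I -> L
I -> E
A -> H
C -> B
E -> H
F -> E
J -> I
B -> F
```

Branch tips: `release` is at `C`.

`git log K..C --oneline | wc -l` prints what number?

4

Reachable from C: {B, C, E, F, H}.
Reachable from K: {A, H, K}.
In C's history but not K's: {B, C, E, F} — 4 commits.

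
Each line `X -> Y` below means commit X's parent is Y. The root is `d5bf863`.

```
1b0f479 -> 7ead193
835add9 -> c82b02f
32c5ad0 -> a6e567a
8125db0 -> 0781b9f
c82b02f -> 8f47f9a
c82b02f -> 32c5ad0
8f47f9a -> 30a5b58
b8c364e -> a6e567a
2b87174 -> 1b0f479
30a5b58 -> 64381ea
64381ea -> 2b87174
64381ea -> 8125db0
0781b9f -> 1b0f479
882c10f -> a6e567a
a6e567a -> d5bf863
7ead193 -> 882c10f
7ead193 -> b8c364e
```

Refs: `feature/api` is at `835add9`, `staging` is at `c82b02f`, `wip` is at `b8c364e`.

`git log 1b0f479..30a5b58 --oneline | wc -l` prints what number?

5

Reachable from 30a5b58: {0781b9f, 1b0f479, 2b87174, 30a5b58, 64381ea, 7ead193, 8125db0, 882c10f, a6e567a, b8c364e, d5bf863}.
Reachable from 1b0f479: {1b0f479, 7ead193, 882c10f, a6e567a, b8c364e, d5bf863}.
In 30a5b58's history but not 1b0f479's: {0781b9f, 2b87174, 30a5b58, 64381ea, 8125db0} — 5 commits.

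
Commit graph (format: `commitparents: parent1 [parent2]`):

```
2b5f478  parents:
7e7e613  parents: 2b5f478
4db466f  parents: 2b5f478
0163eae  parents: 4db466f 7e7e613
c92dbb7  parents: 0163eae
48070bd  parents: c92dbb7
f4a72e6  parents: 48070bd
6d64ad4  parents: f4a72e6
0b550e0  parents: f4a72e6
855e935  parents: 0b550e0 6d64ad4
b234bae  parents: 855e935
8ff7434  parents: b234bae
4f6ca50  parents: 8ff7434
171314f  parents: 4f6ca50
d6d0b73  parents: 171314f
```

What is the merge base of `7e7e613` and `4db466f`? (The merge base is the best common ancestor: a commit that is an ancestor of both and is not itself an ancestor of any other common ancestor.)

2b5f478

Ancestors of 7e7e613: {2b5f478, 7e7e613}.
Ancestors of 4db466f: {2b5f478, 4db466f}.
Common ancestors: {2b5f478}.
The only common ancestor is 2b5f478, so it is the merge base.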